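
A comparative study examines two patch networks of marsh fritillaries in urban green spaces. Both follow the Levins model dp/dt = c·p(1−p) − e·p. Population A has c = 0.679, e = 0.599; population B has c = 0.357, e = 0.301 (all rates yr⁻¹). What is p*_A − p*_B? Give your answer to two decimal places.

-0.04

A: p*_A = 1 − 0.599/0.679 = 0.1178.
B: p*_B = 1 − 0.301/0.357 = 0.1569.
p*_A − p*_B = 0.1178 − 0.1569 = -0.0390.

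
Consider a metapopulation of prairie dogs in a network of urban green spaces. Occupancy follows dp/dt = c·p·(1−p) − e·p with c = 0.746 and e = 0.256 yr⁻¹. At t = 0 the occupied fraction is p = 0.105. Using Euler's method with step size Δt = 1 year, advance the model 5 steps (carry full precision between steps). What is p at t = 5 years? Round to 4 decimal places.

Update rule: p ← p + [c·p·(1−p) − e·p]·Δt with Δt = 1.
  1  |  dp/dt·Δt = +0.043225  |  p_1 = 0.148225
  2  |  dp/dt·Δt = +0.056240  |  p_2 = 0.204466
  3  |  dp/dt·Δt = +0.069001  |  p_3 = 0.273466
  4  |  dp/dt·Δt = +0.078210  |  p_4 = 0.351676
  5  |  dp/dt·Δt = +0.080059  |  p_5 = 0.431735

0.4317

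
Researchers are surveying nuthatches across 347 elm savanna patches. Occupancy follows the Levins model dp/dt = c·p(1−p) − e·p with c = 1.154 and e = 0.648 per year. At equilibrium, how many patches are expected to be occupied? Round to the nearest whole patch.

152

p* = 1 − e/c = 1 − 0.648/1.154 = 0.4385.
Expected occupied patches = N × p* = 347 × 0.4385 = 152.15 ≈ 152.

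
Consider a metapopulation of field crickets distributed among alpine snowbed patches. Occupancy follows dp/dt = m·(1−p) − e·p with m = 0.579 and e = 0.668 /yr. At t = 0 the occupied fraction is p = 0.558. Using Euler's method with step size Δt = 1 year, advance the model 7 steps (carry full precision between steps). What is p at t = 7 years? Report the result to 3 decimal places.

0.464

Update rule: p ← p + [m·(1−p) − e·p]·Δt with Δt = 1.
t = 1: p = 0.55800 + (-0.11683) = 0.44117
t = 2: p = 0.44117 + (+0.02886) = 0.47003
t = 3: p = 0.47003 + (-0.00713) = 0.46290
t = 4: p = 0.46290 + (+0.00176) = 0.46466
t = 5: p = 0.46466 + (-0.00043) = 0.46423
t = 6: p = 0.46423 + (+0.00011) = 0.46434
t = 7: p = 0.46434 + (-0.00003) = 0.46431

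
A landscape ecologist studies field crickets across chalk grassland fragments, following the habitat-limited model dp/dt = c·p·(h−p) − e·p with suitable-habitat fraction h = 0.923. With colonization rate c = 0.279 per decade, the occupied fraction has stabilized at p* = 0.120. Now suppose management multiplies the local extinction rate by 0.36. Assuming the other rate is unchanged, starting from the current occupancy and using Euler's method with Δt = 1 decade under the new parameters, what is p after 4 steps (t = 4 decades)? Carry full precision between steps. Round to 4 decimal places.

0.1996

Balance c(h−p*) = e gives e = 0.279×(0.923 − 0.12000) = 0.22404.
Starting from p₀ = 0.12000; update p ← p + (dp/dt)·Δt with the new parameters.
  1  |  dp/dt·Δt = +0.017206  |  p_1 = 0.137206
  2  |  dp/dt·Δt = +0.019014  |  p_2 = 0.156220
  3  |  dp/dt·Δt = +0.020821  |  p_3 = 0.177041
  4  |  dp/dt·Δt = +0.022567  |  p_4 = 0.199609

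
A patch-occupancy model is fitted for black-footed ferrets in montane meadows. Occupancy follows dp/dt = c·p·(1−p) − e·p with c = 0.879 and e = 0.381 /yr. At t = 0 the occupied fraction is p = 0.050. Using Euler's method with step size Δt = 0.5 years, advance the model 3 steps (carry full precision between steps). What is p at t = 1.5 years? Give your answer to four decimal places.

0.0912

Update rule: p ← p + [c·p·(1−p) − e·p]·Δt with Δt = 0.5.
t = 0.5: p = 0.05000 + (+0.01135) = 0.06135
t = 1: p = 0.06135 + (+0.01362) = 0.07497
t = 1.5: p = 0.07497 + (+0.01620) = 0.09117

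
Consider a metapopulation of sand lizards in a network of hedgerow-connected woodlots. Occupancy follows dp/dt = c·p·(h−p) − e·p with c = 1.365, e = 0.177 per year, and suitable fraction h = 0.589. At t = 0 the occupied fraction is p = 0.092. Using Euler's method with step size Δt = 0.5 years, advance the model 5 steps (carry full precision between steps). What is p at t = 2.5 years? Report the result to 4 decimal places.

Update rule: p ← p + [c·p·(h−p) − e·p]·Δt with Δt = 0.5.
  1  |  dp/dt·Δt = +0.023065  |  p_1 = 0.115065
  2  |  dp/dt·Δt = +0.027036  |  p_2 = 0.142100
  3  |  dp/dt·Δt = +0.030766  |  p_3 = 0.172866
  4  |  dp/dt·Δt = +0.033797  |  p_4 = 0.206664
  5  |  dp/dt·Δt = +0.035638  |  p_5 = 0.242302

0.2423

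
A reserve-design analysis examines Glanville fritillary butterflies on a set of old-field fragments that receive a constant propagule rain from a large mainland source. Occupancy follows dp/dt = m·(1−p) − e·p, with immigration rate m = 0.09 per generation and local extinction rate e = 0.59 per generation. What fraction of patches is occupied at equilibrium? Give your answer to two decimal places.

0.13

At equilibrium the propagule rain into empty patches balances local extinction: m(1−p*) = e·p*.
p* = m/(m+e) = 0.09/(0.09+0.59) = 0.09/0.6800 = 0.1324.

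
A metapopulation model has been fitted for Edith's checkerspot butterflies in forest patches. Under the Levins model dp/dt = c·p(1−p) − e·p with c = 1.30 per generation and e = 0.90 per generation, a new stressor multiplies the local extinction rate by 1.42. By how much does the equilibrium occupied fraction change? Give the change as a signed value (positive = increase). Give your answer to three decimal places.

-0.291

Before: p* = 1 − 0.90/1.30 = 0.3077.
After the change, c = 1.3, e = 1.278, so p* = 1 − 1.278/1.3 = 0.0169.
Δp* = 0.0169 − 0.3077 = -0.2908.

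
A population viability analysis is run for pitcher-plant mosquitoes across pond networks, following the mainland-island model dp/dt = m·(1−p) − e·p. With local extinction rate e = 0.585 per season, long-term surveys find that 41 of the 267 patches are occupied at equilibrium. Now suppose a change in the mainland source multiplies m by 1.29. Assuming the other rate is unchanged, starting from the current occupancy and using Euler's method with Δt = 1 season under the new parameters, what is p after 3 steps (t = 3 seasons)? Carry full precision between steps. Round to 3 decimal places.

0.189

Observed p* = 41/267 = 0.15356.
Balance m(1−p*) = e·p* gives m = e·p*/(1−p*) = 0.585×0.15356/0.84644 = 0.10613.
Starting from p₀ = 0.15356; update p ← p + (dp/dt)·Δt with the new parameters.
t = 1: p = 0.15356 + (+0.02605) = 0.17961
t = 2: p = 0.17961 + (+0.00724) = 0.18685
t = 3: p = 0.18685 + (+0.00201) = 0.18887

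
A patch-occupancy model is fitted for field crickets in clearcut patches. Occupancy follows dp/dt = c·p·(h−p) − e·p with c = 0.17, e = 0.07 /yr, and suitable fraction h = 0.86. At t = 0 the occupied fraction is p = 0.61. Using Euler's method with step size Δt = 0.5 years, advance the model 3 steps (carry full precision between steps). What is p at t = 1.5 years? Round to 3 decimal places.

Update rule: p ← p + [c·p·(h−p) − e·p]·Δt with Δt = 0.5.
step 1: Δp = -0.00839, p = 0.60161
step 2: Δp = -0.00784, p = 0.59377
step 3: Δp = -0.00735, p = 0.58642

0.586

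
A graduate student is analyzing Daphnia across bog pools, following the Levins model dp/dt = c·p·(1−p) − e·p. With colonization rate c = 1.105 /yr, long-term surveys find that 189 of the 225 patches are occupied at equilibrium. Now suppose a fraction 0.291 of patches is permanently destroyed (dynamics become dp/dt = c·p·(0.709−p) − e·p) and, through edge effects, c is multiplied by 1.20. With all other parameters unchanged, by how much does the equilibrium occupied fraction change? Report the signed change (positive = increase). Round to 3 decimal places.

Observed p* = 189/225 = 0.84000.
Balance c(1−p*) = e gives e = 1.105×(1 − 0.84000) = 0.17680.
New p* = 0.709 − e/c = 0.709 − 0.17680/1.32600 = 0.57567.
Δp* = 0.57567 − 0.84000 = -0.26433.

-0.264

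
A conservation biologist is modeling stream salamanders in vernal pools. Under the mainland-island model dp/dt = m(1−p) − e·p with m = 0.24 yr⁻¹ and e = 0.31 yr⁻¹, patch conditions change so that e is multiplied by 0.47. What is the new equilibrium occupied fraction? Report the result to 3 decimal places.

0.622

Before: p* = 0.24/(0.24+0.31) = 0.4364.
After: m = 0.24, e = 0.1457; p* = 0.24/0.3857 = 0.6222.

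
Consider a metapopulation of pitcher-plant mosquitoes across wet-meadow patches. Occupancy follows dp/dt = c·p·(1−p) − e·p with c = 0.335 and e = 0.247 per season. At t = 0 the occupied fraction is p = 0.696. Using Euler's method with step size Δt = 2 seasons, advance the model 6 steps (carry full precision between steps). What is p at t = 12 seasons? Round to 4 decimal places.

Update rule: p ← p + [c·p·(1−p) − e·p]·Δt with Δt = 2.
t = 2: p = 0.69600 + (-0.20206) = 0.49394
t = 4: p = 0.49394 + (-0.07653) = 0.41741
t = 6: p = 0.41741 + (-0.04327) = 0.37414
t = 8: p = 0.37414 + (-0.02794) = 0.34620
t = 10: p = 0.34620 + (-0.01937) = 0.32683
t = 12: p = 0.32683 + (-0.01405) = 0.31278

0.3128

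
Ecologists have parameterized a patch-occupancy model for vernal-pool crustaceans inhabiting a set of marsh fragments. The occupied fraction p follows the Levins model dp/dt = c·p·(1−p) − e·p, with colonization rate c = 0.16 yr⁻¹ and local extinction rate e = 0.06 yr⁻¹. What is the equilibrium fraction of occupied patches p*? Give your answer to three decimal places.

0.625

At equilibrium, colonization balances extinction: c·p*·(1−p*) = e·p*.
So p* = 1 − e/c = 1 − 0.06/0.16 = 1 − 0.3750 = 0.6250.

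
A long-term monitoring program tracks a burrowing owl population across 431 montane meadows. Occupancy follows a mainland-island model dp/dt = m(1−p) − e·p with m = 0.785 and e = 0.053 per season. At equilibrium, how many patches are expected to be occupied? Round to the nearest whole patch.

404

p* = m/(m+e) = 0.785/0.8380 = 0.9368.
Expected occupied patches = N × p* = 431 × 0.9368 = 403.74 ≈ 404.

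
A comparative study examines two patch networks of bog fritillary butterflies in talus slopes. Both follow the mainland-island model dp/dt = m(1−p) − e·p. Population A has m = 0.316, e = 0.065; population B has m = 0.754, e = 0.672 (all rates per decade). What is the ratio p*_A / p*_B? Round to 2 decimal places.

1.57

A: p*_A = m/(m+e) = 0.316/0.3810 = 0.8294.
B: p*_B = 0.754/1.4260 = 0.5288.
p*_A / p*_B = 0.8294/0.5288 = 1.5686.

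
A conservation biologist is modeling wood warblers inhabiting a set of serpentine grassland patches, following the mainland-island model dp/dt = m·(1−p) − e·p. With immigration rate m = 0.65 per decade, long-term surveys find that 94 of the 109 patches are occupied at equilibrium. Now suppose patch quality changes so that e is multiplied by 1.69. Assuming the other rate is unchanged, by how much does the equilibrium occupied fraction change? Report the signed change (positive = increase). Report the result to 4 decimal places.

-0.0748

Observed p* = 94/109 = 0.86239.
Balance m(1−p*) = e·p* gives e = m(1−p*)/p* = 0.65×0.13761/0.86239 = 0.10372.
New p* = m/(m+e) = 0.65000/(0.65000+0.17529) = 0.78760.
Δp* = 0.78760 − 0.86239 = -0.07479.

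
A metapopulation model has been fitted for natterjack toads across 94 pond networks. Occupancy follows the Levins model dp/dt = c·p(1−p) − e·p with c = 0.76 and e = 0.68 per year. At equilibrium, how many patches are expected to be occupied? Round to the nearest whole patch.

10

p* = 1 − e/c = 1 − 0.68/0.76 = 0.1053.
Expected occupied patches = N × p* = 94 × 0.1053 = 9.89 ≈ 10.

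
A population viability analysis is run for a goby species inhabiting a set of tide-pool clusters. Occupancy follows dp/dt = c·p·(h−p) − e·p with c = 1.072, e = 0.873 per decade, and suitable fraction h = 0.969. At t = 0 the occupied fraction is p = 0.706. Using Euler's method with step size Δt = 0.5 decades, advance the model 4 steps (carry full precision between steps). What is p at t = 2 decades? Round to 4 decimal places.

0.3143

Update rule: p ← p + [c·p·(h−p) − e·p]·Δt with Δt = 0.5.
step 1: Δp = -0.20865, p = 0.49735
step 2: Δp = -0.09136, p = 0.40599
step 3: Δp = -0.05470, p = 0.35129
step 4: Δp = -0.03703, p = 0.31426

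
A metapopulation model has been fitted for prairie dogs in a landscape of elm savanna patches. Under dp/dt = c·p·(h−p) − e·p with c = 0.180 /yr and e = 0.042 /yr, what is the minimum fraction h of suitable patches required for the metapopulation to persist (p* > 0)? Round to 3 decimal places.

p* = h − e/c is positive only when h > e/c.
h_min = e/c = 0.042/0.180 = 0.2333.

0.233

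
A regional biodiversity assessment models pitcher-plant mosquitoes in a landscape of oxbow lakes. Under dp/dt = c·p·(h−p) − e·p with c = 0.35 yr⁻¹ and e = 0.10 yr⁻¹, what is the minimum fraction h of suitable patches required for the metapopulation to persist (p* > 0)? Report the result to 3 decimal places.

0.286

p* = h − e/c is positive only when h > e/c.
h_min = e/c = 0.10/0.35 = 0.2857.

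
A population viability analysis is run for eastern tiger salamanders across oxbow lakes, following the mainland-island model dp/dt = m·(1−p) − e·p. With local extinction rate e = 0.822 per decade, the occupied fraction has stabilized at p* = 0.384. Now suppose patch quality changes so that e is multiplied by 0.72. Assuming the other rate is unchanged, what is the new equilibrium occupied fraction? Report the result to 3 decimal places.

Balance m(1−p*) = e·p* gives m = e·p*/(1−p*) = 0.822×0.38400/0.61600 = 0.51242.
New p* = m/(m+e) = 0.51242/(0.51242+0.59184) = 0.46404.

0.464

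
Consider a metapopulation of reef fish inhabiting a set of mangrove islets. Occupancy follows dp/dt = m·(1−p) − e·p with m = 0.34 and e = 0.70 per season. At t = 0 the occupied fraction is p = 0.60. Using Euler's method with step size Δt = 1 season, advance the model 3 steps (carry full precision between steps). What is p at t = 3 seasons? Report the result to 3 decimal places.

0.327

Update rule: p ← p + [m·(1−p) − e·p]·Δt with Δt = 1.
step 1: Δp = -0.28400, p = 0.31600
step 2: Δp = +0.01136, p = 0.32736
step 3: Δp = -0.00045, p = 0.32691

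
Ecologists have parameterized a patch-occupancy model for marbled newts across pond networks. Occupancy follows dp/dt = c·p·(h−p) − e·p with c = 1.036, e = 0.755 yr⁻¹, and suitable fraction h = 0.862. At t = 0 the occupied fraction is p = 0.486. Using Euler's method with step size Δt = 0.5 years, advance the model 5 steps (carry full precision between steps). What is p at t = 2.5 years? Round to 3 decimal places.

0.257

Update rule: p ← p + [c·p·(h−p) − e·p]·Δt with Δt = 0.5.
  1  |  dp/dt·Δt = -0.088808  |  p_1 = 0.397192
  2  |  dp/dt·Δt = -0.054308  |  p_2 = 0.342884
  3  |  dp/dt·Δt = -0.037237  |  p_3 = 0.305648
  4  |  dp/dt·Δt = -0.027297  |  p_4 = 0.278350
  5  |  dp/dt·Δt = -0.020923  |  p_5 = 0.257427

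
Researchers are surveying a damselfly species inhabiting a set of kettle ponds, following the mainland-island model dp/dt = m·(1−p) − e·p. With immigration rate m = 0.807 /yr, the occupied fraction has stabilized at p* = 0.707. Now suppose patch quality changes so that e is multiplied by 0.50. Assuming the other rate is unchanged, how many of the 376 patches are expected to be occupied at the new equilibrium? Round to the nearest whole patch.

Balance m(1−p*) = e·p* gives e = m(1−p*)/p* = 0.807×0.29300/0.70700 = 0.33444.
New p* = m/(m+e) = 0.80700/(0.80700+0.16722) = 0.82835.
Expected occupied = 376 × 0.82835 = 311.46 ≈ 311.

311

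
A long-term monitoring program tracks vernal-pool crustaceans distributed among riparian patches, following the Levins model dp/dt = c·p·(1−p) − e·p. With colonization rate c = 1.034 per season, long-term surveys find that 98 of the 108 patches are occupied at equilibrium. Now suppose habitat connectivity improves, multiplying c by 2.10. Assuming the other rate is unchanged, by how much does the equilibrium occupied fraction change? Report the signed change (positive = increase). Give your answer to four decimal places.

Observed p* = 98/108 = 0.90741.
Balance c(1−p*) = e gives e = 1.034×(1 − 0.90741) = 0.09574.
New p* = 1 − e/c = 1 − 0.09574/2.17140 = 0.95591.
Δp* = 0.95591 − 0.90741 = +0.04850.

0.0485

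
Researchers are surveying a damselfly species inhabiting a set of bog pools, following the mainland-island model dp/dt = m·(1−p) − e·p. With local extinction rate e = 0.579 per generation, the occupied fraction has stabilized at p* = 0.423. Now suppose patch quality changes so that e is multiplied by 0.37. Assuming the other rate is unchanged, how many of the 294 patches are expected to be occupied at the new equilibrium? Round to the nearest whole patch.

Balance m(1−p*) = e·p* gives m = e·p*/(1−p*) = 0.579×0.42300/0.57700 = 0.42447.
New p* = m/(m+e) = 0.42447/(0.42447+0.21423) = 0.66458.
Expected occupied = 294 × 0.66458 = 195.39 ≈ 195.

195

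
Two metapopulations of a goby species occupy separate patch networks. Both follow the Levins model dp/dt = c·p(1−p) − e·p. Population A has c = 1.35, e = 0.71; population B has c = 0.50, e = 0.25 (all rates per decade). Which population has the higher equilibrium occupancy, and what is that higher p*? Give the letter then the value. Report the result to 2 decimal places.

B, 0.50

A: p*_A = 1 − 0.71/1.35 = 0.4741.
B: p*_B = 1 − 0.25/0.50 = 0.5000.
B is higher at 0.5000.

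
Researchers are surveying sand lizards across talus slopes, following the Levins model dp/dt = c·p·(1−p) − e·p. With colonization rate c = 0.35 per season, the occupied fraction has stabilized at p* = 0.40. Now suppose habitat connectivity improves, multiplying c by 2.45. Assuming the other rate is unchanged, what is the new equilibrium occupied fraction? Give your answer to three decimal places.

Balance c(1−p*) = e gives e = 0.35×(1 − 0.40000) = 0.21000.
New p* = 1 − e/c = 1 − 0.21000/0.85750 = 0.75510.

0.755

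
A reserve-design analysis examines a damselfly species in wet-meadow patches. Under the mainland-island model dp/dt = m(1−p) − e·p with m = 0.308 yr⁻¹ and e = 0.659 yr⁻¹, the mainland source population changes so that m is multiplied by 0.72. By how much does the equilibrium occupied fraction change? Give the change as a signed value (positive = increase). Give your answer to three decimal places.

-0.067

Before: p* = 0.308/(0.308+0.659) = 0.3185.
After: m = 0.22176, e = 0.659; p* = 0.22176/0.8808 = 0.2518.
Δp* = 0.2518 − 0.3185 = -0.0667.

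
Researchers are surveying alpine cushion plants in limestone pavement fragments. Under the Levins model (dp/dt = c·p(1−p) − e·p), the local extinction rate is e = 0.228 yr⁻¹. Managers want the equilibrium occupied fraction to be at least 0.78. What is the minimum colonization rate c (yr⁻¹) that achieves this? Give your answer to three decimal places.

1.036

p* = 1 − e/c ≥ 0.78 requires e/c ≤ 0.2200, i.e. c ≥ e/0.2200.
c_min = 0.228/0.2200 = 1.0364.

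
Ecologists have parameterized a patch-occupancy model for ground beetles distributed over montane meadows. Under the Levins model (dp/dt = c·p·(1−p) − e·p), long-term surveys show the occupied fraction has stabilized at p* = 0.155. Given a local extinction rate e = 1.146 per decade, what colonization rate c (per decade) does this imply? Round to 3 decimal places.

1.356

At equilibrium c(1−p*) = e, so c = e/(1−p*).
c = 1.146/(1 − 0.155) = 1.146/0.8450 = 1.3562.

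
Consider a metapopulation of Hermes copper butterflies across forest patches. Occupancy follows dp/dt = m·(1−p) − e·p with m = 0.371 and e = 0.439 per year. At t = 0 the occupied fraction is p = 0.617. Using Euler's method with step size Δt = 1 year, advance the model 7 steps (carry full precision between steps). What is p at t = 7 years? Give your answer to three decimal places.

0.458

Update rule: p ← p + [m·(1−p) − e·p]·Δt with Δt = 1.
step 1: Δp = -0.12877, p = 0.48823
step 2: Δp = -0.02447, p = 0.46376
step 3: Δp = -0.00465, p = 0.45912
step 4: Δp = -0.00088, p = 0.45823
step 5: Δp = -0.00017, p = 0.45806
step 6: Δp = -0.00003, p = 0.45803
step 7: Δp = -0.00001, p = 0.45803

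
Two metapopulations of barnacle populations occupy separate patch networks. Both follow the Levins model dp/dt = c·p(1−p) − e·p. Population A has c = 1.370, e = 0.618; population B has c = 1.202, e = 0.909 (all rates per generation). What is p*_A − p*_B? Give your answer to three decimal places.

0.305

A: p*_A = 1 − 0.618/1.370 = 0.5489.
B: p*_B = 1 − 0.909/1.202 = 0.2438.
p*_A − p*_B = 0.5489 − 0.2438 = 0.3051.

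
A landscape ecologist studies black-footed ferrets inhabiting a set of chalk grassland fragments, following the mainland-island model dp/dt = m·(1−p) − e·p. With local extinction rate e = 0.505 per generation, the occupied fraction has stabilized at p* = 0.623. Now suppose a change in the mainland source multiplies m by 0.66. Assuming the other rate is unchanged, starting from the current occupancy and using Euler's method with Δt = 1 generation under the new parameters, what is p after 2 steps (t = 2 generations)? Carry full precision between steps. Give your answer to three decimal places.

0.522

Balance m(1−p*) = e·p* gives m = e·p*/(1−p*) = 0.505×0.62300/0.37700 = 0.83452.
Starting from p₀ = 0.62300; update p ← p + (dp/dt)·Δt with the new parameters.
p: 0.62300 → 0.51603  (Δp = -0.10697)
p: 0.51603 → 0.52200  (Δp = +0.00597)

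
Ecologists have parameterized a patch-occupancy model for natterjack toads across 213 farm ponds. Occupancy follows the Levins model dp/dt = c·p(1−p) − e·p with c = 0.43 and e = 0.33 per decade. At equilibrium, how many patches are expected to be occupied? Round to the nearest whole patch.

50

p* = 1 − e/c = 1 − 0.33/0.43 = 0.2326.
Expected occupied patches = N × p* = 213 × 0.2326 = 49.53 ≈ 50.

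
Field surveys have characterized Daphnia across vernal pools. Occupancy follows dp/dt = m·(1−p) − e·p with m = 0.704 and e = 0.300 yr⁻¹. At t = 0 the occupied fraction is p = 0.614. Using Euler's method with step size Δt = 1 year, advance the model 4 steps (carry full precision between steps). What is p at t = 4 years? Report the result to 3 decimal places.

Update rule: p ← p + [m·(1−p) − e·p]·Δt with Δt = 1.
p: 0.61400 → 0.70154  (Δp = +0.08754)
p: 0.70154 → 0.70119  (Δp = -0.00035)
p: 0.70119 → 0.70120  (Δp = +0.00000)
p: 0.70120 → 0.70120  (Δp = -0.00000)

0.701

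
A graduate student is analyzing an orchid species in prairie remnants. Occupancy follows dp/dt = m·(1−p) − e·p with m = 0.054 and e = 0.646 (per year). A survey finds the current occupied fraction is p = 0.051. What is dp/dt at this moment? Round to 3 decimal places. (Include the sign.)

Colonization term: m·(1−p) = 0.054×0.9490 = 0.05125.
Extinction term: e·p = 0.03295.
dp/dt = 0.05125 − 0.03295 = 0.01830.

0.018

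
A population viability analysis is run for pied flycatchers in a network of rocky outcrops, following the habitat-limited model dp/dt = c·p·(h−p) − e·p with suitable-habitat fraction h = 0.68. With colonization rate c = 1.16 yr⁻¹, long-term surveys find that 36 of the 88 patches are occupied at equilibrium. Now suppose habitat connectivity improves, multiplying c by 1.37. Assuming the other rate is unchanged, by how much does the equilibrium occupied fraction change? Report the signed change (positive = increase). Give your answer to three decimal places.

0.073

Observed p* = 36/88 = 0.40909.
Balance c(h−p*) = e gives e = 1.16×(0.68 − 0.40909) = 0.31426.
New p* = 0.68 − e/c = 0.68 − 0.31426/1.58920 = 0.48225.
Δp* = 0.48225 − 0.40909 = +0.07316.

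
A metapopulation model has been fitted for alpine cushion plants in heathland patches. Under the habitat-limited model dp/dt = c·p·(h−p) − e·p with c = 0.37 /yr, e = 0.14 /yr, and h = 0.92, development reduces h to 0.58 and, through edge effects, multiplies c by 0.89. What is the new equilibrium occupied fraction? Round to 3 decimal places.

Before: p* = h − e/c = 0.92 − 0.14/0.37 = 0.92 − 0.3784 = 0.5416.
After: c = 0.3293, e = 0.14, h = 0.58; p* = 0.58 − 0.14/0.3293 = 0.1549.

0.155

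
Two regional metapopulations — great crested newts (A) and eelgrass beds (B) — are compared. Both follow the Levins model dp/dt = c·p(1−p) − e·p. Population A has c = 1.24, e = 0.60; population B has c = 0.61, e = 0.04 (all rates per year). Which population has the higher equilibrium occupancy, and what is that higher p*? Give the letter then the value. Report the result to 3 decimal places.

A: p*_A = 1 − 0.60/1.24 = 0.5161.
B: p*_B = 1 − 0.04/0.61 = 0.9344.
B is higher at 0.9344.

B, 0.934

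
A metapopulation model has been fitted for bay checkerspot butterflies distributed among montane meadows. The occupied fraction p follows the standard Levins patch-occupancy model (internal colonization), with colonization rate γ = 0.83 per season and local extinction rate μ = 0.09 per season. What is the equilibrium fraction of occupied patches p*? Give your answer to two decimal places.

0.89

At equilibrium, colonization balances extinction: γ·p*·(1−p*) = μ·p*.
So p* = 1 − μ/γ = 1 − 0.09/0.83 = 1 − 0.1084 = 0.8916.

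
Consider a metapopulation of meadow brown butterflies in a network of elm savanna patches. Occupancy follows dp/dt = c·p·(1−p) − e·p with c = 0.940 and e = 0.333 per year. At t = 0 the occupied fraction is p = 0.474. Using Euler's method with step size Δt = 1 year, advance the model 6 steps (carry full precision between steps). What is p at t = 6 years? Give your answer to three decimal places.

Update rule: p ← p + [c·p·(1−p) − e·p]·Δt with Δt = 1.
p: 0.47400 → 0.55052  (Δp = +0.07652)
p: 0.55052 → 0.59980  (Δp = +0.04928)
p: 0.59980 → 0.62570  (Δp = +0.02590)
p: 0.62570 → 0.63749  (Δp = +0.01179)
p: 0.63749 → 0.64244  (Δp = +0.00495)
p: 0.64244 → 0.64443  (Δp = +0.00200)

0.644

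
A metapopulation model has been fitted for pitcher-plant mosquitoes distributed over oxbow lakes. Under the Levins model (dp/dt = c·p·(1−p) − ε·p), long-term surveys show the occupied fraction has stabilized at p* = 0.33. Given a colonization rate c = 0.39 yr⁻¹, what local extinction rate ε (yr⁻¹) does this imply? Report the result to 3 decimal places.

0.261

At equilibrium c(1−p*) = ε.
ε = 0.39 × (1 − 0.33) = 0.39 × 0.6700 = 0.2613.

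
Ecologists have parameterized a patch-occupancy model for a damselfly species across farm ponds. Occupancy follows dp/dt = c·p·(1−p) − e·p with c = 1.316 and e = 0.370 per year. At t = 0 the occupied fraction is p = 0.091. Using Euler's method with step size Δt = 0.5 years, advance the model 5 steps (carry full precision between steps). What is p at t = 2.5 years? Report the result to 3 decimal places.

Update rule: p ← p + [c·p·(1−p) − e·p]·Δt with Δt = 0.5.
  1  |  dp/dt·Δt = +0.037594  |  p_1 = 0.128594
  2  |  dp/dt·Δt = +0.049944  |  p_2 = 0.178538
  3  |  dp/dt·Δt = +0.063474  |  p_3 = 0.242012
  4  |  dp/dt·Δt = +0.075933  |  p_4 = 0.317945
  5  |  dp/dt·Δt = +0.083871  |  p_5 = 0.401817

0.402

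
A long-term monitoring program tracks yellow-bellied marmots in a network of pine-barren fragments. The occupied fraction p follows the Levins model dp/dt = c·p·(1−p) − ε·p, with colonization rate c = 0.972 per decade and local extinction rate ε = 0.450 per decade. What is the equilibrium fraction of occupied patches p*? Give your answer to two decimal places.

Setting dp/dt = 0 and dividing through by p* gives c·(1−p*) = ε.
So p* = 1 − ε/c = 1 − 0.450/0.972 = 1 − 0.4630 = 0.5370.

0.54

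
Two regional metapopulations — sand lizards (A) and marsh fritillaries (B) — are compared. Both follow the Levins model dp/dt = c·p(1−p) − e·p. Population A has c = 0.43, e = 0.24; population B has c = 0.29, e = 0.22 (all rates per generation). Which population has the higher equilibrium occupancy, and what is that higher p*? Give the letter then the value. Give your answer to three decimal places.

A, 0.442

A: p*_A = 1 − 0.24/0.43 = 0.4419.
B: p*_B = 1 − 0.22/0.29 = 0.2414.
A is higher at 0.4419.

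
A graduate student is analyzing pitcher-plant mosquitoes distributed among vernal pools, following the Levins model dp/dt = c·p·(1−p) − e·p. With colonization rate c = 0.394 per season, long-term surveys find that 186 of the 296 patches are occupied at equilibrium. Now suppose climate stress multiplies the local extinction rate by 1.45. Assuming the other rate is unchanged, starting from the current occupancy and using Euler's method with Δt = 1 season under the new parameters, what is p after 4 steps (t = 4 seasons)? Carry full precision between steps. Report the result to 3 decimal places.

Observed p* = 186/296 = 0.62838.
Balance c(1−p*) = e gives e = 0.394×(1 − 0.62838) = 0.14642.
Starting from p₀ = 0.62838; update p ← p + (dp/dt)·Δt with the new parameters.
t = 1: p = 0.62838 + (-0.04140) = 0.58698
t = 2: p = 0.58698 + (-0.02910) = 0.55788
t = 3: p = 0.55788 + (-0.02126) = 0.53661
t = 4: p = 0.53661 + (-0.01596) = 0.52066

0.521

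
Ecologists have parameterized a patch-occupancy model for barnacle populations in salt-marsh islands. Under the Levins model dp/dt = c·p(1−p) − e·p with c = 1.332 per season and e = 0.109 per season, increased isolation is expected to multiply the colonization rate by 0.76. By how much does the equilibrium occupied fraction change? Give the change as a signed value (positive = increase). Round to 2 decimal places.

Before: p* = 1 − 0.109/1.332 = 0.9182.
After the change, c = 1.01232, e = 0.109, so p* = 1 − 0.109/1.01232 = 0.8923.
Δp* = 0.8923 − 0.9182 = -0.0258.

-0.03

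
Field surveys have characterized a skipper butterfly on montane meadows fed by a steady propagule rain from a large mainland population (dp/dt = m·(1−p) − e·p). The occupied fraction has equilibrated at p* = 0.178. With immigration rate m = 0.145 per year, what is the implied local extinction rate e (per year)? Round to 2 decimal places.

0.67

At equilibrium m(1−p*) = e·p*, so e = m(1−p*)/p*.
e = 0.145 × 0.8220 / 0.178 = 0.6696.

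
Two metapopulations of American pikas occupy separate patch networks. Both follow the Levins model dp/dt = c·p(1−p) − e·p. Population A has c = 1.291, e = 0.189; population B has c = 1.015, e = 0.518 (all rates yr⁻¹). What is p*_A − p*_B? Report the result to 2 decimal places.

0.36

A: p*_A = 1 − 0.189/1.291 = 0.8536.
B: p*_B = 1 − 0.518/1.015 = 0.4897.
p*_A − p*_B = 0.8536 − 0.4897 = 0.3639.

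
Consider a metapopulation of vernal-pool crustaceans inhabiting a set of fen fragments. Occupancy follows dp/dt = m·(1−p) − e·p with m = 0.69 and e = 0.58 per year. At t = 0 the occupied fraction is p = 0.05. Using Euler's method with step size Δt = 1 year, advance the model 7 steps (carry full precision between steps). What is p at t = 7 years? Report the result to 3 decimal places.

Update rule: p ← p + [m·(1−p) − e·p]·Δt with Δt = 1.
t = 1: p = 0.05000 + (+0.62650) = 0.67650
t = 2: p = 0.67650 + (-0.16915) = 0.50735
t = 3: p = 0.50735 + (+0.04567) = 0.55302
t = 4: p = 0.55302 + (-0.01233) = 0.54069
t = 5: p = 0.54069 + (+0.00333) = 0.54401
t = 6: p = 0.54401 + (-0.00090) = 0.54312
t = 7: p = 0.54312 + (+0.00024) = 0.54336

0.543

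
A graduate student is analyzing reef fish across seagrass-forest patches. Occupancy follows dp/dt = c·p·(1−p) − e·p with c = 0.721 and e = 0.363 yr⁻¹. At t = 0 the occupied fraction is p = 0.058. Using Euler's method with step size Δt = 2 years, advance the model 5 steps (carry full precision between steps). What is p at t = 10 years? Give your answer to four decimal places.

Update rule: p ← p + [c·p·(1−p) − e·p]·Δt with Δt = 2.
t = 2: p = 0.05800 + (+0.03668) = 0.09468
t = 4: p = 0.09468 + (+0.05486) = 0.14954
t = 6: p = 0.14954 + (+0.07482) = 0.22436
t = 8: p = 0.22436 + (+0.08806) = 0.31242
t = 10: p = 0.31242 + (+0.08294) = 0.39536

0.3954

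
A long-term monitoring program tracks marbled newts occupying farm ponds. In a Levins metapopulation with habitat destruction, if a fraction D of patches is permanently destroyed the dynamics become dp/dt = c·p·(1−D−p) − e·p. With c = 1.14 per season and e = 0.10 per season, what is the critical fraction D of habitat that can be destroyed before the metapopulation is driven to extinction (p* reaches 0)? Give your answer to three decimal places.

The nontrivial equilibrium is p* = (1−D) − e/c; extinction occurs when this hits zero.
So D_crit = 1 − e/c = 1 − 0.10/1.14 = 1 − 0.0877 = 0.9123.
Note this equals the original equilibrium occupancy — the Levins extinction-debt result.

0.912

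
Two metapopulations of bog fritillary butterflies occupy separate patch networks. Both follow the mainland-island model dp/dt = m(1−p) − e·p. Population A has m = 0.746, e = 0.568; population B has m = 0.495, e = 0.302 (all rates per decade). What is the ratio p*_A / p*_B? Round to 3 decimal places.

A: p*_A = m/(m+e) = 0.746/1.3140 = 0.5677.
B: p*_B = 0.495/0.7970 = 0.6211.
p*_A / p*_B = 0.5677/0.6211 = 0.9141.

0.914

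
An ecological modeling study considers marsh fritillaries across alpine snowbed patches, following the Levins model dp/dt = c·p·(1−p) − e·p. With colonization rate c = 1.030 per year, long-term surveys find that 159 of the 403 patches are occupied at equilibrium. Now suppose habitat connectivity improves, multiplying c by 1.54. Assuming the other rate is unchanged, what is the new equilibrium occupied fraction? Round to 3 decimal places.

Observed p* = 159/403 = 0.39454.
Balance c(1−p*) = e gives e = 1.030×(1 − 0.39454) = 0.62362.
New p* = 1 − e/c = 1 − 0.62362/1.58620 = 0.60685.

0.607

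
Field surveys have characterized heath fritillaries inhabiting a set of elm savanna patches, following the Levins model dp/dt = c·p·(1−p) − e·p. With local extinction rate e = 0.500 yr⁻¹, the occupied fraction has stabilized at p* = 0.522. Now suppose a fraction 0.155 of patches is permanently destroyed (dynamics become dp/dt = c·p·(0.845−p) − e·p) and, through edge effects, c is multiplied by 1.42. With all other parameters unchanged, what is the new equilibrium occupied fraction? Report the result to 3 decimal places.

0.508

Balance c(1−p*) = e gives c = e/(1 − 0.52200) = 0.500/0.47800 = 1.04603.
New p* = 0.845 − e/c = 0.845 − 0.50000/1.48536 = 0.50838.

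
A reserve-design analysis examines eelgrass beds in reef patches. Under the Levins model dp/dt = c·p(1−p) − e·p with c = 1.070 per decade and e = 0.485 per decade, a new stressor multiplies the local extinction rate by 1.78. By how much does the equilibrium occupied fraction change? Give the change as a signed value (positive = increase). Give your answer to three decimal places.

Before: p* = 1 − 0.485/1.070 = 0.5467.
After the change, c = 1.07, e = 0.8633, so p* = 1 − 0.8633/1.07 = 0.1932.
Δp* = 0.1932 − 0.5467 = -0.3536.

-0.354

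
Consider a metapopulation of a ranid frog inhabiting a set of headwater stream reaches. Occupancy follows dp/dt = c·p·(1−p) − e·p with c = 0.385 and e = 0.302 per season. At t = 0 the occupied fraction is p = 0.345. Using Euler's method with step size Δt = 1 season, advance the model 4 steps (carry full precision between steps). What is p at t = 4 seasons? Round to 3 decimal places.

0.292

Update rule: p ← p + [c·p·(1−p) − e·p]·Δt with Δt = 1.
  1  |  dp/dt·Δt = -0.017190  |  p_1 = 0.327810
  2  |  dp/dt·Δt = -0.014164  |  p_2 = 0.313647
  3  |  dp/dt·Δt = -0.011841  |  p_3 = 0.301805
  4  |  dp/dt·Δt = -0.010018  |  p_4 = 0.291787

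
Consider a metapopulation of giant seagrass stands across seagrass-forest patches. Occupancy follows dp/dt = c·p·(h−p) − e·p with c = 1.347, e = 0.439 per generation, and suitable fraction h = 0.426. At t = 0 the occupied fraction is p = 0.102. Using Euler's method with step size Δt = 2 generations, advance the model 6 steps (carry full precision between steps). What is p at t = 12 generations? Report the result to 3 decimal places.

Update rule: p ← p + [c·p·(h−p) − e·p]·Δt with Δt = 2.
t = 2: p = 0.10200 + (-0.00052) = 0.10148
t = 4: p = 0.10148 + (-0.00038) = 0.10110
t = 6: p = 0.10110 + (-0.00027) = 0.10082
t = 8: p = 0.10082 + (-0.00020) = 0.10062
t = 10: p = 0.10062 + (-0.00014) = 0.10048
t = 12: p = 0.10048 + (-0.00011) = 0.10037

0.100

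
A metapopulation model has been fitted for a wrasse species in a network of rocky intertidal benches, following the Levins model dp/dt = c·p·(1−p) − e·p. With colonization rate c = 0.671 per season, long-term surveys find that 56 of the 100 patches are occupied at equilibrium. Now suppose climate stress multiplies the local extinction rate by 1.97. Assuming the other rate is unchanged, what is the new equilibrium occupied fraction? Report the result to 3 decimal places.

0.133

Observed p* = 56/100 = 0.56000.
Balance c(1−p*) = e gives e = 0.671×(1 − 0.56000) = 0.29524.
New p* = 1 − e/c = 1 − 0.58162/0.67100 = 0.13320.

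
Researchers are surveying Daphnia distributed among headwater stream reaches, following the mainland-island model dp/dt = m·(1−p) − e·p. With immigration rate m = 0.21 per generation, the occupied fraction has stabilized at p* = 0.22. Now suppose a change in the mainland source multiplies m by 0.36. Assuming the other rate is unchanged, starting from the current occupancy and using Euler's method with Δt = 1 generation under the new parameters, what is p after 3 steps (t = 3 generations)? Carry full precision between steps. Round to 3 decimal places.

0.093

Balance m(1−p*) = e·p* gives e = m(1−p*)/p* = 0.21×0.78000/0.22000 = 0.74455.
Starting from p₀ = 0.22000; update p ← p + (dp/dt)·Δt with the new parameters.
step 1: Δp = -0.10483, p = 0.11517
step 2: Δp = -0.01885, p = 0.09631
step 3: Δp = -0.00339, p = 0.09292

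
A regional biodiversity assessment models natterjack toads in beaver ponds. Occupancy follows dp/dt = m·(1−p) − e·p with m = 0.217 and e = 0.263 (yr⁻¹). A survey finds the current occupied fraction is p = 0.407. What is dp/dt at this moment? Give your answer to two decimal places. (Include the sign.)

0.02

Colonization term: m·(1−p) = 0.217×0.5930 = 0.12868.
Extinction term: e·p = 0.10704.
dp/dt = 0.12868 − 0.10704 = 0.02164.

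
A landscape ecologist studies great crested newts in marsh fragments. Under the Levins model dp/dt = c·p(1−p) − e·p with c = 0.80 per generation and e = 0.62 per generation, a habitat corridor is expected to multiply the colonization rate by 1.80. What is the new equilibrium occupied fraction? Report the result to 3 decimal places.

Before: p* = 1 − 0.62/0.80 = 0.2250.
After the change, c = 1.44, e = 0.62, so p* = 1 − 0.62/1.44 = 0.5694.

0.569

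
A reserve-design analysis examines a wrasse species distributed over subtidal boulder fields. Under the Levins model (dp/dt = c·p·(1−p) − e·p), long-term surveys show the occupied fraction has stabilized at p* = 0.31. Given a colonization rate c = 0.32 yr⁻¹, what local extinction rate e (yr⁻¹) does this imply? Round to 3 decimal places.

0.221

At equilibrium c(1−p*) = e.
e = 0.32 × (1 − 0.31) = 0.32 × 0.6900 = 0.2208.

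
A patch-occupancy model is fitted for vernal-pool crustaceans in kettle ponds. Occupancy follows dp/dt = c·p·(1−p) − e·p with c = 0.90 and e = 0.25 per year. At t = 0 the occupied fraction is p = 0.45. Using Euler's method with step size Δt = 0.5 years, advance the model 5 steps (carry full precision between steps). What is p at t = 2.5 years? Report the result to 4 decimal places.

Update rule: p ← p + [c·p·(1−p) − e·p]·Δt with Δt = 0.5.
p: 0.45000 → 0.50513  (Δp = +0.05513)
p: 0.50513 → 0.55447  (Δp = +0.04935)
p: 0.55447 → 0.59633  (Δp = +0.04186)
p: 0.59633 → 0.63011  (Δp = +0.03378)
p: 0.63011 → 0.65623  (Δp = +0.02612)

0.6562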